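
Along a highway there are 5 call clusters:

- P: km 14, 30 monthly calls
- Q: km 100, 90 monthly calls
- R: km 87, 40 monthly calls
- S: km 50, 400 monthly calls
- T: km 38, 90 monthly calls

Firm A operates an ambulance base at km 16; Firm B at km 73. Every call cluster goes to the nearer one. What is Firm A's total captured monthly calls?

120

The indifferent point is the midpoint (16+73)/2 = 44.5; call clusters left of it (closer to Firm A at 16) go to Firm A, those right go to Firm B.
  P at 14 (w=30) → Firm A
  T at 38 (w=90) → Firm A
  S at 50 (w=400) → Firm B
  R at 87 (w=40) → Firm B
  Q at 100 (w=90) → Firm B
Firm A captures 120; Firm B captures 530.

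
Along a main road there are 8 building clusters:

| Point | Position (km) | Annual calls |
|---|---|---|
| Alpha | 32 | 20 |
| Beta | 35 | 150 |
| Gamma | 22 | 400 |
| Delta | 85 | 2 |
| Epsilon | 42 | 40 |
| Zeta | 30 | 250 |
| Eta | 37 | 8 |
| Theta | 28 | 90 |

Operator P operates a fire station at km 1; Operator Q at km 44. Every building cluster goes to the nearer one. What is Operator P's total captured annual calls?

The indifferent point is the midpoint (1+44)/2 = 22.5; building clusters left of it (closer to Operator P at 1) go to Operator P, those right go to Operator Q.
  Gamma at 22 (w=400) → Operator P
  Theta at 28 (w=90) → Operator Q
  Zeta at 30 (w=250) → Operator Q
  Alpha at 32 (w=20) → Operator Q
  Beta at 35 (w=150) → Operator Q
  Eta at 37 (w=8) → Operator Q
  Epsilon at 42 (w=40) → Operator Q
  Delta at 85 (w=2) → Operator Q
Operator P captures 400; Operator Q captures 560.

400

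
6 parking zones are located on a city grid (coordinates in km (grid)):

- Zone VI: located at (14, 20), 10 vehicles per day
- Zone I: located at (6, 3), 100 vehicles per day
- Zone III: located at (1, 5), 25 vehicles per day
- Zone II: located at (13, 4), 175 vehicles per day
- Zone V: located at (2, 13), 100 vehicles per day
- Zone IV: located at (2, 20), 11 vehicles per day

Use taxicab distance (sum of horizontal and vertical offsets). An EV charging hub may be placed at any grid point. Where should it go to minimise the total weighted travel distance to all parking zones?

Manhattan distance separates: Σwᵢ(|x−xᵢ|+|y−yᵢ|) = Σwᵢ|x−xᵢ| + Σwᵢ|y−yᵢ|, so x and y are optimised independently as 1-D weighted medians.
Total weight W = 421; half = 210.5.
x-coordinate, sorted with cumulative weight:
  x=1 (Zone III, w=25) cum 25
  x=2 (Zone V, w=100) cum 125
  x=2 (Zone IV, w=11) cum 136
  x=6 (Zone I, w=100) cum 236  ← median
  x=13 (Zone II, w=175) cum 411
  x=14 (Zone VI, w=10) cum 421
⇒ x* = 6
y-coordinate, sorted with cumulative weight:
  y=3 (Zone I, w=100) cum 100
  y=4 (Zone II, w=175) cum 275  ← median
  y=5 (Zone III, w=25) cum 300
  y=13 (Zone V, w=100) cum 400
  y=20 (Zone VI, w=10) cum 410
  y=20 (Zone IV, w=11) cum 421
⇒ y* = 4

(6, 4)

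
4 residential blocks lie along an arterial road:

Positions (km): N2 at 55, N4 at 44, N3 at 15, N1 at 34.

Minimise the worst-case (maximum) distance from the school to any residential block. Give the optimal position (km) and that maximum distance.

The 1-center on a line is the midpoint of the two extreme points: leftmost at 15, rightmost at 55.
Optimal location = (15 + 55)/2 = 35; maximum distance = (55 − 15)/2 = 20.

location 35, max distance 20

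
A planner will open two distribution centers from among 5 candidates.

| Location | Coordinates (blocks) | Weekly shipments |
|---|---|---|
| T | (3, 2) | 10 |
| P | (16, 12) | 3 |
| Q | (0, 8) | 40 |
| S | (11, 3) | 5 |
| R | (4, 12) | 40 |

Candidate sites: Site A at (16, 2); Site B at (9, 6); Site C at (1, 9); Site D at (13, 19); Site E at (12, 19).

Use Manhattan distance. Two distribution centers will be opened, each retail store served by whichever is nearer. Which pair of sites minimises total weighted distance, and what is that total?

{Site A, Site C}, total 470

Evaluate every pair (each demand assigned to the nearer of the two):
  {Site A, Site C}: total = 470
  {Site B, Site C}: total = 474
  {Site C, Site D}: total = 520
  {Site C, Site E}: total = 523
  {Site A, Site B}: total = 1035
  {Site B, Site D}: total = 1035
  {Site B, Site E}: total = 1038
  {Site A, Site E}: total = 1670
  {Site A, Site D}: total = 1710
  {Site D, Site E}: total = 1895
Best pair: {Site A, Site C} with total 470.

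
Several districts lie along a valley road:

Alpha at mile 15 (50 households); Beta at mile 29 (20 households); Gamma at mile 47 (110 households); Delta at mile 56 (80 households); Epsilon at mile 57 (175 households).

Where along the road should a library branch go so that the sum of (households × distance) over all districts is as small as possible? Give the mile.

For a sum of weighted absolute distances on a line, the optimum is the weighted median (not the mean). Total weight W = 435; half-weight = 217.5.
Sort by position and accumulate weight:
  mile 15 (Alpha, w=50) → cum 50
  mile 29 (Beta, w=20) → cum 70
  mile 47 (Gamma, w=110) → cum 180
  mile 56 (Delta, w=80) → cum 260  ≥ 217.5 → median here
  mile 57 (Epsilon, w=175) → cum 435
Optimal location: mile 56.

x = 56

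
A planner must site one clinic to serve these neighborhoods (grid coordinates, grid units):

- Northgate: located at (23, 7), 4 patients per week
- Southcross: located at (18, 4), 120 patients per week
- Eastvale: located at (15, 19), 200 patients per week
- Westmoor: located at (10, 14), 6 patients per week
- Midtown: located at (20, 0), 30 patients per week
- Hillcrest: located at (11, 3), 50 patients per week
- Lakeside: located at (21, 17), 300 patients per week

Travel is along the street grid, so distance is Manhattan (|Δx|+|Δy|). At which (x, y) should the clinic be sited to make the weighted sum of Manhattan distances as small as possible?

(18, 17)

Manhattan distance separates: Σwᵢ(|x−xᵢ|+|y−yᵢ|) = Σwᵢ|x−xᵢ| + Σwᵢ|y−yᵢ|, so x and y are optimised independently as 1-D weighted medians.
Total weight W = 710; half = 355.
x-coordinate, sorted with cumulative weight:
  x=10 (Westmoor, w=6) cum 6
  x=11 (Hillcrest, w=50) cum 56
  x=15 (Eastvale, w=200) cum 256
  x=18 (Southcross, w=120) cum 376  ← median
  x=20 (Midtown, w=30) cum 406
  x=21 (Lakeside, w=300) cum 706
  x=23 (Northgate, w=4) cum 710
⇒ x* = 18
y-coordinate, sorted with cumulative weight:
  y=0 (Midtown, w=30) cum 30
  y=3 (Hillcrest, w=50) cum 80
  y=4 (Southcross, w=120) cum 200
  y=7 (Northgate, w=4) cum 204
  y=14 (Westmoor, w=6) cum 210
  y=17 (Lakeside, w=300) cum 510  ← median
  y=19 (Eastvale, w=200) cum 710
⇒ y* = 17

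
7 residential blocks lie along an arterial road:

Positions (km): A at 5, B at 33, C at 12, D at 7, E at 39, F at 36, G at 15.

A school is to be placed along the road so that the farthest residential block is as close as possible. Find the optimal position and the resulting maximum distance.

The 1-center on a line is the midpoint of the two extreme points: leftmost at 5, rightmost at 39.
Optimal location = (5 + 39)/2 = 22; maximum distance = (39 − 5)/2 = 17.

location 22, max distance 17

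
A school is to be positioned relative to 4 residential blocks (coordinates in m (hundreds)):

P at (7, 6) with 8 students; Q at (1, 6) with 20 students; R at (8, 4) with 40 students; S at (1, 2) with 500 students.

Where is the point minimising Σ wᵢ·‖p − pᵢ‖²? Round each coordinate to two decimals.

The minimiser of Σwᵢ‖p−pᵢ‖² is the weighted centroid p* = (Σwᵢpᵢ)/(Σwᵢ).
Σwᵢ = 568.
Σwᵢxᵢ = 8·7 + 20·1 + 40·8 + 500·1 = 896.
Σwᵢyᵢ = 8·6 + 20·6 + 40·4 + 500·2 = 1328.
x* = 896/568 = 1.58, y* = 1328/568 = 2.34.

(1.58, 2.34)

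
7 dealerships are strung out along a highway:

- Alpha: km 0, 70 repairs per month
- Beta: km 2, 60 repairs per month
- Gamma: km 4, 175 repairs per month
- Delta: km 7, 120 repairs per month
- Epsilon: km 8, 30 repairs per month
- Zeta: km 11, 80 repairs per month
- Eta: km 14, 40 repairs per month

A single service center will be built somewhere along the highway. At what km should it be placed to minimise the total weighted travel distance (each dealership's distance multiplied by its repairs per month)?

x = 4

For a sum of weighted absolute distances on a line, the optimum is the weighted median (not the mean). Total weight W = 575; half-weight = 287.5.
Sort by position and accumulate weight:
  km 0 (Alpha, w=70) → cum 70
  km 2 (Beta, w=60) → cum 130
  km 4 (Gamma, w=175) → cum 305  ≥ 287.5 → median here
  km 7 (Delta, w=120) → cum 425
  km 8 (Epsilon, w=30) → cum 455
  km 11 (Zeta, w=80) → cum 535
  km 14 (Eta, w=40) → cum 575
Optimal location: km 4.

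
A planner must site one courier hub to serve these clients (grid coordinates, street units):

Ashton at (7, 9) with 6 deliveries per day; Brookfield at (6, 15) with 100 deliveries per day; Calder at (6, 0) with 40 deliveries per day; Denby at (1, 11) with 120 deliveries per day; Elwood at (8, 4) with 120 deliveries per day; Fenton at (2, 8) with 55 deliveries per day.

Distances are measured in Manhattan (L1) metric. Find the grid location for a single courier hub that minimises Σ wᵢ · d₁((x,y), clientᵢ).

Manhattan distance separates: Σwᵢ(|x−xᵢ|+|y−yᵢ|) = Σwᵢ|x−xᵢ| + Σwᵢ|y−yᵢ|, so x and y are optimised independently as 1-D weighted medians.
Total weight W = 441; half = 220.5.
x-coordinate, sorted with cumulative weight:
  x=1 (Denby, w=120) cum 120
  x=2 (Fenton, w=55) cum 175
  x=6 (Brookfield, w=100) cum 275  ← median
  x=6 (Calder, w=40) cum 315
  x=7 (Ashton, w=6) cum 321
  x=8 (Elwood, w=120) cum 441
⇒ x* = 6
y-coordinate, sorted with cumulative weight:
  y=0 (Calder, w=40) cum 40
  y=4 (Elwood, w=120) cum 160
  y=8 (Fenton, w=55) cum 215
  y=9 (Ashton, w=6) cum 221  ← median
  y=11 (Denby, w=120) cum 341
  y=15 (Brookfield, w=100) cum 441
⇒ y* = 9

(6, 9)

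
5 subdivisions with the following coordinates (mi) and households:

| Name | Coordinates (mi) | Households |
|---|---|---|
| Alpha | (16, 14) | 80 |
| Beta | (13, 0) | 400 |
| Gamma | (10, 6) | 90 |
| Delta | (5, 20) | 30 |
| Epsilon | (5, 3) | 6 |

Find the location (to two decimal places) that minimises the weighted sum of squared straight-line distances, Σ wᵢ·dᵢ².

The minimiser of Σwᵢ‖p−pᵢ‖² is the weighted centroid p* = (Σwᵢpᵢ)/(Σwᵢ).
Σwᵢ = 606.
Σwᵢxᵢ = 80·16 + 400·13 + 90·10 + 30·5 + 6·5 = 7560.
Σwᵢyᵢ = 80·14 + 400·0 + 90·6 + 30·20 + 6·3 = 2278.
x* = 7560/606 = 12.48, y* = 2278/606 = 3.76.

(12.48, 3.76)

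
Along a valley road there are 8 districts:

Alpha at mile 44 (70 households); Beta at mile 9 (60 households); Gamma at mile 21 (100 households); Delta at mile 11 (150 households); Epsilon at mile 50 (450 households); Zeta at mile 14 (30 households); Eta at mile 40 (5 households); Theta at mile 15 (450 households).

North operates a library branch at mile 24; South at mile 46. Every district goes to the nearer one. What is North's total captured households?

790

The indifferent point is the midpoint (24+46)/2 = 35; districts left of it (closer to North at 24) go to North, those right go to South.
  Beta at 9 (w=60) → North
  Delta at 11 (w=150) → North
  Zeta at 14 (w=30) → North
  Theta at 15 (w=450) → North
  Gamma at 21 (w=100) → North
  Eta at 40 (w=5) → South
  Alpha at 44 (w=70) → South
  Epsilon at 50 (w=450) → South
North captures 790; South captures 525.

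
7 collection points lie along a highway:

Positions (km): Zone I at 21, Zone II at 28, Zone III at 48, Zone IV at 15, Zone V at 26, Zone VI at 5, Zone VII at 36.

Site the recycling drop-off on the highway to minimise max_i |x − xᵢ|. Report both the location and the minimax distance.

The 1-center on a line is the midpoint of the two extreme points: leftmost at 5, rightmost at 48.
Optimal location = (5 + 48)/2 = 26.5; maximum distance = (48 − 5)/2 = 21.5.

location 26.5, max distance 21.5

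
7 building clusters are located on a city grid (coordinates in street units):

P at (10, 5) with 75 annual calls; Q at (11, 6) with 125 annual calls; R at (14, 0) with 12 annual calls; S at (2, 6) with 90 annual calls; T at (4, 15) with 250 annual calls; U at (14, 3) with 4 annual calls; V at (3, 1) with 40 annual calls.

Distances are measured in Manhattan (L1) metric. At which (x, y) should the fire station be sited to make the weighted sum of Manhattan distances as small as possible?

(4, 6)

Manhattan distance separates: Σwᵢ(|x−xᵢ|+|y−yᵢ|) = Σwᵢ|x−xᵢ| + Σwᵢ|y−yᵢ|, so x and y are optimised independently as 1-D weighted medians.
Total weight W = 596; half = 298.
x-coordinate, sorted with cumulative weight:
  x=2 (S, w=90) cum 90
  x=3 (V, w=40) cum 130
  x=4 (T, w=250) cum 380  ← median
  x=10 (P, w=75) cum 455
  x=11 (Q, w=125) cum 580
  x=14 (R, w=12) cum 592
  x=14 (U, w=4) cum 596
⇒ x* = 4
y-coordinate, sorted with cumulative weight:
  y=0 (R, w=12) cum 12
  y=1 (V, w=40) cum 52
  y=3 (U, w=4) cum 56
  y=5 (P, w=75) cum 131
  y=6 (Q, w=125) cum 256
  y=6 (S, w=90) cum 346  ← median
  y=15 (T, w=250) cum 596
⇒ y* = 6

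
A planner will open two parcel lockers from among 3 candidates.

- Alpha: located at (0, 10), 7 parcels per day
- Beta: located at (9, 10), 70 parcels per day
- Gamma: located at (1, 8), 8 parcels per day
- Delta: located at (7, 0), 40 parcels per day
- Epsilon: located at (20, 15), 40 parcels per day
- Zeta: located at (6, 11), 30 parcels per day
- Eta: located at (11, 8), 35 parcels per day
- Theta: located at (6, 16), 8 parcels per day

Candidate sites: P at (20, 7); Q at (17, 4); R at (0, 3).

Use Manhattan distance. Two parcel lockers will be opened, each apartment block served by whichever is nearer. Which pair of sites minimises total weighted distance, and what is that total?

{P, R}, total 2719

Evaluate every pair (each demand assigned to the nearer of the two):
  {P, R}: total = 2719
  {Q, R}: total = 2959
  {P, Q}: total = 3255
Best pair: {P, R} with total 2719.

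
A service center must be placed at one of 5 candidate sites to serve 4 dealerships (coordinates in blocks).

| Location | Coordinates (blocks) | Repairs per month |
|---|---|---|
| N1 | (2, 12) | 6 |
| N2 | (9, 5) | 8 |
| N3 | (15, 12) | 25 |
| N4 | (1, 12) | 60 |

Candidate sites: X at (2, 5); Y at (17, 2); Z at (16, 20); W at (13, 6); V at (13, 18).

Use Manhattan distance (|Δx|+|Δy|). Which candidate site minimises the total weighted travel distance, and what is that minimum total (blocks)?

Total weighted distance at each candidate:
  X (2, 5): total = 1078
  Y (17, 2): total = 2098
  Z (16, 20): total = 1913
  W (13, 6): total = 1422
  V (13, 18): total = 1518
Minimum is at X with total 1078 blocks.

X, total 1078 blocks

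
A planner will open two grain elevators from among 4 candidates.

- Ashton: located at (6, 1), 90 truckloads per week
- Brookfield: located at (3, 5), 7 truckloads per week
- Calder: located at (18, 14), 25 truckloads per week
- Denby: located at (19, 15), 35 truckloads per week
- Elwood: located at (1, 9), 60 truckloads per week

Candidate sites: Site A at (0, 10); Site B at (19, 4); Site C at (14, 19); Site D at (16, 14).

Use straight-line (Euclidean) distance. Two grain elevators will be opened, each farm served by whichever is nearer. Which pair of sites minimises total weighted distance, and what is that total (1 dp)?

{Site A, Site D}, total 1259.8

Evaluate every pair (each demand assigned to the nearer of the two):
  {Site A, Site D}: total = 1259.8
  {Site A, Site C}: total = 1483.4
  {Site A, Site B}: total = 1735.4
  {Site B, Site D}: total = 2420.8
  {Site B, Site C}: total = 2681.2
  {Site C, Site D}: total = 2696.2
Best pair: {Site A, Site D} with total 1259.8.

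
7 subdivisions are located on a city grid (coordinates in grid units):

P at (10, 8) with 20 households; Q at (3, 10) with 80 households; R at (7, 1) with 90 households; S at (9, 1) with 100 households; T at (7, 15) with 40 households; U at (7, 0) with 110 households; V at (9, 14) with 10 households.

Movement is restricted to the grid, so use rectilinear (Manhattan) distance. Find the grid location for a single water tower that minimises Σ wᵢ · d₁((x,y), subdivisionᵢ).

Manhattan distance separates: Σwᵢ(|x−xᵢ|+|y−yᵢ|) = Σwᵢ|x−xᵢ| + Σwᵢ|y−yᵢ|, so x and y are optimised independently as 1-D weighted medians.
Total weight W = 450; half = 225.
x-coordinate, sorted with cumulative weight:
  x=3 (Q, w=80) cum 80
  x=7 (R, w=90) cum 170
  x=7 (T, w=40) cum 210
  x=7 (U, w=110) cum 320  ← median
  x=9 (S, w=100) cum 420
  x=9 (V, w=10) cum 430
  x=10 (P, w=20) cum 450
⇒ x* = 7
y-coordinate, sorted with cumulative weight:
  y=0 (U, w=110) cum 110
  y=1 (R, w=90) cum 200
  y=1 (S, w=100) cum 300  ← median
  y=8 (P, w=20) cum 320
  y=10 (Q, w=80) cum 400
  y=14 (V, w=10) cum 410
  y=15 (T, w=40) cum 450
⇒ y* = 1

(7, 1)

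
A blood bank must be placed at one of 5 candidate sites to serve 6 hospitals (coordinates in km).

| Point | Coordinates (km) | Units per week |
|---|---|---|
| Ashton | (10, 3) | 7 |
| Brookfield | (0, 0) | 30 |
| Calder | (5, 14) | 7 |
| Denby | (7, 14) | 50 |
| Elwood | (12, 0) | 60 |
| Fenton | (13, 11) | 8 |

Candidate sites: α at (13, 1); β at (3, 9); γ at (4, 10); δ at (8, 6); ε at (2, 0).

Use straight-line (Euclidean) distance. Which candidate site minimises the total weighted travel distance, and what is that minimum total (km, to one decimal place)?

Total weighted distance at each candidate:
  α (13, 1): total = 1404.0
  β (3, 9): total = 1552.3
  γ (4, 10): total = 1507.3
  δ (8, 6): total = 1277.4
  ε (2, 0): total = 1687.8
Minimum is at δ with total 1277.4 km.

δ, total 1277.4 km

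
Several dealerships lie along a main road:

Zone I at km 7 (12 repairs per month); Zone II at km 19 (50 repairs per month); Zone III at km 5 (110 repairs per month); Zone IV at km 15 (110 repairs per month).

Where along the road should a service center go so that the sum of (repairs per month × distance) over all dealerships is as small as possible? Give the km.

For a sum of weighted absolute distances on a line, the optimum is the weighted median (not the mean). Total weight W = 282; half-weight = 141.
Sort by position and accumulate weight:
  km 5 (Zone III, w=110) → cum 110
  km 7 (Zone I, w=12) → cum 122
  km 15 (Zone IV, w=110) → cum 232  ≥ 141 → median here
  km 19 (Zone II, w=50) → cum 282
Optimal location: km 15.

x = 15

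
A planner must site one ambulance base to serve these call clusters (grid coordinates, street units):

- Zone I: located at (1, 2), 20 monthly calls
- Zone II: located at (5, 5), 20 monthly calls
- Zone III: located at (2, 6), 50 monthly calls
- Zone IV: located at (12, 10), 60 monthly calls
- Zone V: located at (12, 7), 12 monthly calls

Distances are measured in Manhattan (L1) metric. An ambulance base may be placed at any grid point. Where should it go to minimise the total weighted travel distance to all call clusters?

Manhattan distance separates: Σwᵢ(|x−xᵢ|+|y−yᵢ|) = Σwᵢ|x−xᵢ| + Σwᵢ|y−yᵢ|, so x and y are optimised independently as 1-D weighted medians.
Total weight W = 162; half = 81.
x-coordinate, sorted with cumulative weight:
  x=1 (Zone I, w=20) cum 20
  x=2 (Zone III, w=50) cum 70
  x=5 (Zone II, w=20) cum 90  ← median
  x=12 (Zone IV, w=60) cum 150
  x=12 (Zone V, w=12) cum 162
⇒ x* = 5
y-coordinate, sorted with cumulative weight:
  y=2 (Zone I, w=20) cum 20
  y=5 (Zone II, w=20) cum 40
  y=6 (Zone III, w=50) cum 90  ← median
  y=7 (Zone V, w=12) cum 102
  y=10 (Zone IV, w=60) cum 162
⇒ y* = 6

(5, 6)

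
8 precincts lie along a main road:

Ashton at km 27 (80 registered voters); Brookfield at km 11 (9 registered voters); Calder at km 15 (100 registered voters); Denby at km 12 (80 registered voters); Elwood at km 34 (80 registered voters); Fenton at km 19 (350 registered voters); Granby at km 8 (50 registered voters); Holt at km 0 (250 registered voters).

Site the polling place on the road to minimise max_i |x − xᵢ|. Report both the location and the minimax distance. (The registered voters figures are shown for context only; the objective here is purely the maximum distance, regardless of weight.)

The 1-center on a line is the midpoint of the two extreme points: leftmost at 0, rightmost at 34.
Optimal location = (0 + 34)/2 = 17; maximum distance = (34 − 0)/2 = 17.

location 17, max distance 17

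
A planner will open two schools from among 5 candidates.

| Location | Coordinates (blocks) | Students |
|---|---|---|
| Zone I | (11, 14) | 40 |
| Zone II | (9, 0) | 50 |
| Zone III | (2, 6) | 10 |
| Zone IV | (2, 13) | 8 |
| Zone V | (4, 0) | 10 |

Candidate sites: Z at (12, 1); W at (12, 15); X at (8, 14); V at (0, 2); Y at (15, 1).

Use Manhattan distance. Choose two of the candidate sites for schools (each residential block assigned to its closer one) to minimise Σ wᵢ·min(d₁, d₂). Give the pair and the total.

{Z, X}, total 606

Evaluate every pair (each demand assigned to the nearer of the two):
  {Z, X}: total = 606
  {Z, W}: total = 616
  {X, Y}: total = 786
  {W, Y}: total = 826
  {W, V}: total = 846
  {X, V}: total = 846
  {Z, V}: total = 984
  {Z, Y}: total = 1176
  {W, X}: total = 1206
  {V, Y}: total = 1254
Best pair: {Z, X} with total 606.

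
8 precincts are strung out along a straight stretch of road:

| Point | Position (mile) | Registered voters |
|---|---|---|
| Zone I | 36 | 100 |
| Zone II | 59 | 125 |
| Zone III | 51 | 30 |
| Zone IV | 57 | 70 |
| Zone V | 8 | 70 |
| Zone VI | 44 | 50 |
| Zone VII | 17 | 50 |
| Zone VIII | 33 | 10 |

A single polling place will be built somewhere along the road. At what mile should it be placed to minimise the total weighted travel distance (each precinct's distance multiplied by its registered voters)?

x = 44

For a sum of weighted absolute distances on a line, the optimum is the weighted median (not the mean). Total weight W = 505; half-weight = 252.5.
Sort by position and accumulate weight:
  mile 8 (Zone V, w=70) → cum 70
  mile 17 (Zone VII, w=50) → cum 120
  mile 33 (Zone VIII, w=10) → cum 130
  mile 36 (Zone I, w=100) → cum 230
  mile 44 (Zone VI, w=50) → cum 280  ≥ 252.5 → median here
  mile 51 (Zone III, w=30) → cum 310
  mile 57 (Zone IV, w=70) → cum 380
  mile 59 (Zone II, w=125) → cum 505
Optimal location: mile 44.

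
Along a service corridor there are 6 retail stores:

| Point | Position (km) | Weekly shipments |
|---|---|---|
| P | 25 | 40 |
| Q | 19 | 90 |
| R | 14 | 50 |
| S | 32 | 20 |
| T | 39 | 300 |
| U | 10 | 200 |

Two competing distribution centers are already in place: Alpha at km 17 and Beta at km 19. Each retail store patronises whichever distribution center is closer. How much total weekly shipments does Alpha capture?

The indifferent point is the midpoint (17+19)/2 = 18; retail stores left of it (closer to Alpha at 17) go to Alpha, those right go to Beta.
  U at 10 (w=200) → Alpha
  R at 14 (w=50) → Alpha
  Q at 19 (w=90) → Beta
  P at 25 (w=40) → Beta
  S at 32 (w=20) → Beta
  T at 39 (w=300) → Beta
Alpha captures 250; Beta captures 450.

250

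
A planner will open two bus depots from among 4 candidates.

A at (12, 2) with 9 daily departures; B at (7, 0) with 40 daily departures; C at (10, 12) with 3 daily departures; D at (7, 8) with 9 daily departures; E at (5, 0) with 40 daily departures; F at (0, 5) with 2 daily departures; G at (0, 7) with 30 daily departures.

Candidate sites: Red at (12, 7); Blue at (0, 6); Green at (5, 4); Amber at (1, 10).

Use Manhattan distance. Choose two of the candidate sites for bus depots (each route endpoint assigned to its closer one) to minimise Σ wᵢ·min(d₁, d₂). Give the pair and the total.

{Blue, Green}, total 606

Evaluate every pair (each demand assigned to the nearer of the two):
  {Blue, Green}: total = 606
  {Green, Amber}: total = 700
  {Red, Green}: total = 772
  {Red, Blue}: total = 1072
  {Blue, Amber}: total = 1241
  {Red, Amber}: total = 1292
Best pair: {Blue, Green} with total 606.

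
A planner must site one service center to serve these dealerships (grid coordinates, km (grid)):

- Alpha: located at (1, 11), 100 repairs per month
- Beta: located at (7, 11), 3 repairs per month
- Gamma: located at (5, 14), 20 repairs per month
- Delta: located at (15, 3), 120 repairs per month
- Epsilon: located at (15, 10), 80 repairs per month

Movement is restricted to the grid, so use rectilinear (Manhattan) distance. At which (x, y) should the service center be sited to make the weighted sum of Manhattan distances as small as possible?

Manhattan distance separates: Σwᵢ(|x−xᵢ|+|y−yᵢ|) = Σwᵢ|x−xᵢ| + Σwᵢ|y−yᵢ|, so x and y are optimised independently as 1-D weighted medians.
Total weight W = 323; half = 161.5.
x-coordinate, sorted with cumulative weight:
  x=1 (Alpha, w=100) cum 100
  x=5 (Gamma, w=20) cum 120
  x=7 (Beta, w=3) cum 123
  x=15 (Delta, w=120) cum 243  ← median
  x=15 (Epsilon, w=80) cum 323
⇒ x* = 15
y-coordinate, sorted with cumulative weight:
  y=3 (Delta, w=120) cum 120
  y=10 (Epsilon, w=80) cum 200  ← median
  y=11 (Alpha, w=100) cum 300
  y=11 (Beta, w=3) cum 303
  y=14 (Gamma, w=20) cum 323
⇒ y* = 10

(15, 10)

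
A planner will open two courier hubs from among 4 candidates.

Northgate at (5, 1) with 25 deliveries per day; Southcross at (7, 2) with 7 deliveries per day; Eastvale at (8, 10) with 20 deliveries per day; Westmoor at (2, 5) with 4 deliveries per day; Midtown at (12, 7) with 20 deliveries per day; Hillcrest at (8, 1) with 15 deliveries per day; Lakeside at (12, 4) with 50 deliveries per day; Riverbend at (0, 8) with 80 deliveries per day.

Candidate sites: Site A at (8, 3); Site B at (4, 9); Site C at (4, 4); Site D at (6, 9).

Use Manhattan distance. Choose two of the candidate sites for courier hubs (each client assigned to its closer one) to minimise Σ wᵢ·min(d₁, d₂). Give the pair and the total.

Evaluate every pair (each demand assigned to the nearer of the two):
  {Site A, Site B}: total = 1103
  {Site A, Site D}: total = 1231
  {Site A, Site C}: total = 1346
  {Site B, Site C}: total = 1352
  {Site C, Site D}: total = 1432
  {Site B, Site D}: total = 1625
Best pair: {Site A, Site B} with total 1103.

{Site A, Site B}, total 1103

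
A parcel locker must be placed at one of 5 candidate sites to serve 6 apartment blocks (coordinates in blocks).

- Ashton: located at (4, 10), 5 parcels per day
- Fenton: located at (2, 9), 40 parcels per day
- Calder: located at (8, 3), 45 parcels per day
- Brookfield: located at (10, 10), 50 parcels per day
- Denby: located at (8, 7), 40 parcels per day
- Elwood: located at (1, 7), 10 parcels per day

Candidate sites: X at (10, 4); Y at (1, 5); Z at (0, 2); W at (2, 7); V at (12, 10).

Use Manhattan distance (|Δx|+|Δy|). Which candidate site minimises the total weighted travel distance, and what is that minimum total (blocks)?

Total weighted distance at each candidate:
  X (10, 4): total = 1335
  Y (1, 5): total = 1725
  Z (0, 2): total = 2305
  W (2, 7): total = 1355
  V (12, 10): total = 1495
Minimum is at X with total 1335 blocks.

X, total 1335 blocks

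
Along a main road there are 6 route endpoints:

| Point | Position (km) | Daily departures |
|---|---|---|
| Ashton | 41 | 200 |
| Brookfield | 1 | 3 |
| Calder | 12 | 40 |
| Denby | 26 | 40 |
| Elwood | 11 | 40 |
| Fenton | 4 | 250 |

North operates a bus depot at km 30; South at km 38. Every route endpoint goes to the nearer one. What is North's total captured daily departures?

373

The indifferent point is the midpoint (30+38)/2 = 34; route endpoints left of it (closer to North at 30) go to North, those right go to South.
  Brookfield at 1 (w=3) → North
  Fenton at 4 (w=250) → North
  Elwood at 11 (w=40) → North
  Calder at 12 (w=40) → North
  Denby at 26 (w=40) → North
  Ashton at 41 (w=200) → South
North captures 373; South captures 200.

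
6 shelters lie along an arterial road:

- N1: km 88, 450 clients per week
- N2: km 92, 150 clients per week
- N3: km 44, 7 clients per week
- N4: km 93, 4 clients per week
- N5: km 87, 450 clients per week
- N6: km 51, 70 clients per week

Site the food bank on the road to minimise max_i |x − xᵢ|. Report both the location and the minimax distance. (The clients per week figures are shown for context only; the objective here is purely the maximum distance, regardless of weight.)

The 1-center on a line is the midpoint of the two extreme points: leftmost at 44, rightmost at 93.
Optimal location = (44 + 93)/2 = 68.5; maximum distance = (93 − 44)/2 = 24.5.

location 68.5, max distance 24.5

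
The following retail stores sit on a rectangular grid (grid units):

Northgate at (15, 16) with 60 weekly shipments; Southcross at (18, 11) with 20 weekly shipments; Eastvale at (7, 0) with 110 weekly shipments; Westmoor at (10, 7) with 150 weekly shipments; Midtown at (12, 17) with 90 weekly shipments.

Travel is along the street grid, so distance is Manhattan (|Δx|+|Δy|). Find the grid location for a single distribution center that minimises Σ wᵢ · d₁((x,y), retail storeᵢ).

Manhattan distance separates: Σwᵢ(|x−xᵢ|+|y−yᵢ|) = Σwᵢ|x−xᵢ| + Σwᵢ|y−yᵢ|, so x and y are optimised independently as 1-D weighted medians.
Total weight W = 430; half = 215.
x-coordinate, sorted with cumulative weight:
  x=7 (Eastvale, w=110) cum 110
  x=10 (Westmoor, w=150) cum 260  ← median
  x=12 (Midtown, w=90) cum 350
  x=15 (Northgate, w=60) cum 410
  x=18 (Southcross, w=20) cum 430
⇒ x* = 10
y-coordinate, sorted with cumulative weight:
  y=0 (Eastvale, w=110) cum 110
  y=7 (Westmoor, w=150) cum 260  ← median
  y=11 (Southcross, w=20) cum 280
  y=16 (Northgate, w=60) cum 340
  y=17 (Midtown, w=90) cum 430
⇒ y* = 7

(10, 7)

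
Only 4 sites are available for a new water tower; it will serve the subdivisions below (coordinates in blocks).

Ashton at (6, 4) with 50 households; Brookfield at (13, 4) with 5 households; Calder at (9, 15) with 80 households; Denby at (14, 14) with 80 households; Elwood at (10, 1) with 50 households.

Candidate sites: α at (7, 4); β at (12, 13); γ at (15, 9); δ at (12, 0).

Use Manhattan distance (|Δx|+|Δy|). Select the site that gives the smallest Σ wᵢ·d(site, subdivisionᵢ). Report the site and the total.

Total weighted distance at each candidate:
  α (7, 4): total = 2780
  β (12, 13): total = 2140
  γ (15, 9): total = 2825
  δ (12, 0): total = 3395
Minimum is at β with total 2140 blocks.

β, total 2140 blocks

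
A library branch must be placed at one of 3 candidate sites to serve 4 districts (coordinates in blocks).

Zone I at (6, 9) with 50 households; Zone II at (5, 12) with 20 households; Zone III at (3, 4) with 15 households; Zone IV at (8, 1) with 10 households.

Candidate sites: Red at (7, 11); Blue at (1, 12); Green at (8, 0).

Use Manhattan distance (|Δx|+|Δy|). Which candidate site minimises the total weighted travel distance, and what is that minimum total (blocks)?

Red, total 485 blocks

Total weighted distance at each candidate:
  Red (7, 11): total = 485
  Blue (1, 12): total = 810
  Green (8, 0): total = 995
Minimum is at Red with total 485 blocks.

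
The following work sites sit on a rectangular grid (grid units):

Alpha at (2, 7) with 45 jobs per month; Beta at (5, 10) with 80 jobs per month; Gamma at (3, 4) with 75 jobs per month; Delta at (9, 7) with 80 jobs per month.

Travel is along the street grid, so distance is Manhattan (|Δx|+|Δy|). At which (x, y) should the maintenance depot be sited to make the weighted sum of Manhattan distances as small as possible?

(5, 7)

Manhattan distance separates: Σwᵢ(|x−xᵢ|+|y−yᵢ|) = Σwᵢ|x−xᵢ| + Σwᵢ|y−yᵢ|, so x and y are optimised independently as 1-D weighted medians.
Total weight W = 280; half = 140.
x-coordinate, sorted with cumulative weight:
  x=2 (Alpha, w=45) cum 45
  x=3 (Gamma, w=75) cum 120
  x=5 (Beta, w=80) cum 200  ← median
  x=9 (Delta, w=80) cum 280
⇒ x* = 5
y-coordinate, sorted with cumulative weight:
  y=4 (Gamma, w=75) cum 75
  y=7 (Alpha, w=45) cum 120
  y=7 (Delta, w=80) cum 200  ← median
  y=10 (Beta, w=80) cum 280
⇒ y* = 7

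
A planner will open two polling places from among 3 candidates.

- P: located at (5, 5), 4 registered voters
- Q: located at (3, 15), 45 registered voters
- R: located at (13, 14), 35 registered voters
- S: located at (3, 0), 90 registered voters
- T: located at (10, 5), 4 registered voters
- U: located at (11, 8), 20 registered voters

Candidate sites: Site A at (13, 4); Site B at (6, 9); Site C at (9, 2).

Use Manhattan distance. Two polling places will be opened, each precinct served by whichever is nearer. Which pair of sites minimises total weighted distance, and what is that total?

{Site B, Site C}, total 1701

Evaluate every pair (each demand assigned to the nearer of the two):
  {Site B, Site C}: total = 1701
  {Site A, Site B}: total = 1991
  {Site A, Site C}: total = 2089
Best pair: {Site B, Site C} with total 1701.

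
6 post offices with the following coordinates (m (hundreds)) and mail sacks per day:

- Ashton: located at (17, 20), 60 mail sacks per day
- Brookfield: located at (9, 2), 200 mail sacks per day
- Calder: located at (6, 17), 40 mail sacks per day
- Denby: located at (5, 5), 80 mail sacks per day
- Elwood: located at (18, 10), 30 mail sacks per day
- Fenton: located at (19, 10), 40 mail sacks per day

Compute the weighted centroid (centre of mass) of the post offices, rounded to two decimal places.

(10.58, 7.51)

The minimiser of Σwᵢ‖p−pᵢ‖² is the weighted centroid p* = (Σwᵢpᵢ)/(Σwᵢ).
Σwᵢ = 450.
Σwᵢxᵢ = 60·17 + 200·9 + 40·6 + 80·5 + 30·18 + 40·19 = 4760.
Σwᵢyᵢ = 60·20 + 200·2 + 40·17 + 80·5 + 30·10 + 40·10 = 3380.
x* = 4760/450 = 10.58, y* = 3380/450 = 7.51.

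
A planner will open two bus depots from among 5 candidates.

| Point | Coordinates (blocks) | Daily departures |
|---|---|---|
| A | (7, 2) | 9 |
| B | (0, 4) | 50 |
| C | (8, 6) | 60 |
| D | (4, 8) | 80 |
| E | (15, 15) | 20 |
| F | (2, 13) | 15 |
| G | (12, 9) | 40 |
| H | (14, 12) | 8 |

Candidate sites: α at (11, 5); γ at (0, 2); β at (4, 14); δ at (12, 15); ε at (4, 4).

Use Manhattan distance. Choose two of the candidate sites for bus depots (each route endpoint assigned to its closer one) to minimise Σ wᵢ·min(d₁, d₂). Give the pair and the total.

Evaluate every pair (each demand assigned to the nearer of the two):
  {δ, ε}: total = 1430
  {α, ε}: total = 1530
  {β, ε}: total = 1826
  {α, β}: total = 1948
  {α, γ}: total = 1958
  {γ, ε}: total = 2094
  {α, δ}: total = 2183
  {γ, δ}: total = 2203
  {γ, β}: total = 2264
  {β, δ}: total = 2420
Best pair: {δ, ε} with total 1430.

{δ, ε}, total 1430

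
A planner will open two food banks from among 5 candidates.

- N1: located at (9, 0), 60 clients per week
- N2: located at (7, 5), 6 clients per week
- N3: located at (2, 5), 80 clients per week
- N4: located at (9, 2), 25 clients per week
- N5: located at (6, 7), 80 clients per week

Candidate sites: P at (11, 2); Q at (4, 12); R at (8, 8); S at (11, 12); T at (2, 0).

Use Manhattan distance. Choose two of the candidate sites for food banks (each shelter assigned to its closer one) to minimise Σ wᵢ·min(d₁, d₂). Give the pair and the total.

Evaluate every pair (each demand assigned to the nearer of the two):
  {R, T}: total = 1259
  {P, R}: total = 1274
  {P, T}: total = 1532
  {P, Q}: total = 1612
  {Q, T}: total = 1665
  {Q, R}: total = 1699
  {R, S}: total = 1699
  {S, T}: total = 1905
  {P, S}: total = 2092
  {Q, S}: total = 2480
Best pair: {R, T} with total 1259.

{R, T}, total 1259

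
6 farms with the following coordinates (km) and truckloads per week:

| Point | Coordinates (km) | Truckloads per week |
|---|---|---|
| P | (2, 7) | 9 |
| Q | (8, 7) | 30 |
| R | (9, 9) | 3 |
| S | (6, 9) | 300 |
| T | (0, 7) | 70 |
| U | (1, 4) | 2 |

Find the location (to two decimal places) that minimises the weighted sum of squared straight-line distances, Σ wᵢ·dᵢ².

(5.04, 8.45)

The minimiser of Σwᵢ‖p−pᵢ‖² is the weighted centroid p* = (Σwᵢpᵢ)/(Σwᵢ).
Σwᵢ = 414.
Σwᵢxᵢ = 9·2 + 30·8 + 3·9 + 300·6 + 70·0 + 2·1 = 2087.
Σwᵢyᵢ = 9·7 + 30·7 + 3·9 + 300·9 + 70·7 + 2·4 = 3498.
x* = 2087/414 = 5.04, y* = 3498/414 = 8.45.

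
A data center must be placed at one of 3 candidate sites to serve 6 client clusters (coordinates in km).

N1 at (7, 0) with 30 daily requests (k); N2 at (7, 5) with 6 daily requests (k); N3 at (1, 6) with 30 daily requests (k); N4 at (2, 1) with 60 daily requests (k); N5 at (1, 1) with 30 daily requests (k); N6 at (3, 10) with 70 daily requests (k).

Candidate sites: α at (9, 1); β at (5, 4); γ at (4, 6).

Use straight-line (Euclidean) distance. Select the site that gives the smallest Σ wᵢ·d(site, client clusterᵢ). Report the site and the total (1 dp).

γ, total 1096.9 km

Total weighted distance at each candidate:
  α (9, 1): total = 1794.1
  β (5, 4): total = 1129.0
  γ (4, 6): total = 1096.9
Minimum is at γ with total 1096.9 km.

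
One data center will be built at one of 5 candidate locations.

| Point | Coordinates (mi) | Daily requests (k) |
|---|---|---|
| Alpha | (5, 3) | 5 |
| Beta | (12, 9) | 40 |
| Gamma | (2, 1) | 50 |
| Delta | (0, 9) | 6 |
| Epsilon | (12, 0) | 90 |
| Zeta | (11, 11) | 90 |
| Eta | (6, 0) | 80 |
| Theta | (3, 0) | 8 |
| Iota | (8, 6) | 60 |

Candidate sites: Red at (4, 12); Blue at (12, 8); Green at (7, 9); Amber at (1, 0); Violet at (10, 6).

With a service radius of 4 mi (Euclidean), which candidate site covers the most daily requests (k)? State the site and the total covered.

Blue, covering 130

Coverage radius r = 4 mi; a point is covered iff (Δx)²+(Δy)² ≤ 4² = 16.
  Red (4, 12): covers {none} → 0
  Blue (12, 8): covers {Beta, Zeta} → 130
  Green (7, 9): covers {Iota} → 60
  Amber (1, 0): covers {Gamma, Theta} → 58
  Violet (10, 6): covers {Beta, Iota} → 100
Maximum coverage at Blue: 130 daily requests (k).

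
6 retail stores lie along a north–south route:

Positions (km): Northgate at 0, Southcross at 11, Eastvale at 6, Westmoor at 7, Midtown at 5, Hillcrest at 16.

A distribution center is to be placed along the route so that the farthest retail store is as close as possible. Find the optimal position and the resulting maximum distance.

The 1-center on a line is the midpoint of the two extreme points: leftmost at 0, rightmost at 16.
Optimal location = (0 + 16)/2 = 8; maximum distance = (16 − 0)/2 = 8.

location 8, max distance 8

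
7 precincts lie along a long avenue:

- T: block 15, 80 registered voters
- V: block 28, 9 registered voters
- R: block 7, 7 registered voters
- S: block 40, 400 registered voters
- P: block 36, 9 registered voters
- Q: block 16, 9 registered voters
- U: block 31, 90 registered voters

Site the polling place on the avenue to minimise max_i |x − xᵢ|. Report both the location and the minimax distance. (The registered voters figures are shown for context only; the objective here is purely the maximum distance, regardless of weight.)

location 23.5, max distance 16.5

The 1-center on a line is the midpoint of the two extreme points: leftmost at 7, rightmost at 40.
Optimal location = (7 + 40)/2 = 23.5; maximum distance = (40 − 7)/2 = 16.5.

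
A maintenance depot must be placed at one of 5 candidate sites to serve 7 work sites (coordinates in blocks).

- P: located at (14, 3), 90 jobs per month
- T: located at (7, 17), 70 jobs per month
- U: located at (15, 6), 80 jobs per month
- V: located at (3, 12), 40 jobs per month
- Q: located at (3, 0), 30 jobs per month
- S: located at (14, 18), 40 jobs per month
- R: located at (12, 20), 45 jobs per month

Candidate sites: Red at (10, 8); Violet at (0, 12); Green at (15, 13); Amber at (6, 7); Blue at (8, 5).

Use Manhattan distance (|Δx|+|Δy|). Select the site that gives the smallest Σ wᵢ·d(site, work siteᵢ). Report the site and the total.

Total weighted distance at each candidate:
  Red (10, 8): total = 4290
  Violet (0, 12): total = 6860
  Green (15, 13): total = 4350
  Amber (6, 7): total = 4885
  Blue (8, 5): total = 4665
Minimum is at Red with total 4290 blocks.

Red, total 4290 blocks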